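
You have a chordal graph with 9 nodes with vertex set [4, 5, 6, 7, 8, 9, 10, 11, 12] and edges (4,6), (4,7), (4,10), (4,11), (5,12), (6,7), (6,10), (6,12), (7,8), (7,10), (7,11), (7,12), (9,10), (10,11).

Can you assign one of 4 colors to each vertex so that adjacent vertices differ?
A valid 4-coloring: color 1: [5, 7, 9]; color 2: [8, 10, 12]; color 3: [4]; color 4: [6, 11].
(χ(G) = 4 ≤ 4.)

Yes, G is 4-colorable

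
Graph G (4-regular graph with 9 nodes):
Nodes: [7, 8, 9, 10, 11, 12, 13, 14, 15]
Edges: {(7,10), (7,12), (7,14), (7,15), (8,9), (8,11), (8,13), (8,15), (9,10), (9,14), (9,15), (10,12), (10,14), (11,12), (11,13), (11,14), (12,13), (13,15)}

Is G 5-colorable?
A valid 5-coloring: color 1: [7, 9, 13]; color 2: [8, 12, 14]; color 3: [10, 11, 15].
(χ(G) = 3 ≤ 5.)

Yes, G is 5-colorable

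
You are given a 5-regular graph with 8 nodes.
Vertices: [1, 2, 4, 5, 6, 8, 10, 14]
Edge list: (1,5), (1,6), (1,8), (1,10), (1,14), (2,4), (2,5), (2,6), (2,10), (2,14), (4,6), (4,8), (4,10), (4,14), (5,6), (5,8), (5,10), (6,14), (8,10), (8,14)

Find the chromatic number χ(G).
χ(G) = 4

Clique number ω(G) = 4 (lower bound: χ ≥ ω).
The clique on [1, 5, 8, 10] has size 4, forcing χ ≥ 4, and the coloring below uses 4 colors, so χ(G) = 4.
A valid 4-coloring: color 1: [2, 8]; color 2: [1, 4]; color 3: [6, 10]; color 4: [5, 14].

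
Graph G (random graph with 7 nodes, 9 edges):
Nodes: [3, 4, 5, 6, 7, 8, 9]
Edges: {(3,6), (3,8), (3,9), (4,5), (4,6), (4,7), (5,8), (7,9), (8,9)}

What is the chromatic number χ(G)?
Clique number ω(G) = 3 (lower bound: χ ≥ ω).
The clique on [3, 8, 9] has size 3, forcing χ ≥ 3, and the coloring below uses 3 colors, so χ(G) = 3.
A valid 3-coloring: color 1: [4, 9]; color 2: [3, 5, 7]; color 3: [6, 8].

χ(G) = 3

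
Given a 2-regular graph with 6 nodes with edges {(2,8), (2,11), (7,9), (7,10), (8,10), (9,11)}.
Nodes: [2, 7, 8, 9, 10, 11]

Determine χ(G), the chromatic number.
Clique number ω(G) = 2 (lower bound: χ ≥ ω).
The graph is bipartite (no odd cycle), so 2 colors suffice: χ(G) = 2.
A valid 2-coloring: color 1: [7, 8, 11]; color 2: [2, 9, 10].

χ(G) = 2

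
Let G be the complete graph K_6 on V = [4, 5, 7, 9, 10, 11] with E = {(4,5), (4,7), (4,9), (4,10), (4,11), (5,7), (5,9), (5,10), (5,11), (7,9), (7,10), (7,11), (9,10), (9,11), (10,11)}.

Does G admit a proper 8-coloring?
A valid 8-coloring: color 1: [4]; color 2: [11]; color 3: [9]; color 4: [5]; color 5: [10]; color 6: [7].
(χ(G) = 6 ≤ 8.)

Yes, G is 8-colorable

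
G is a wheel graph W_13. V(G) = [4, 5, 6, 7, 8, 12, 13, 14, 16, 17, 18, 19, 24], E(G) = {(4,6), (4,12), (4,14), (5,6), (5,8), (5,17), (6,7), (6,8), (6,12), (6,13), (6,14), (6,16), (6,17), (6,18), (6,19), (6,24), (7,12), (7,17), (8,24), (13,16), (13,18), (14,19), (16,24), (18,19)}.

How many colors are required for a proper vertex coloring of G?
Clique number ω(G) = 3 (lower bound: χ ≥ ω).
The clique on [4, 6, 12] has size 3, forcing χ ≥ 3, and the coloring below uses 3 colors, so χ(G) = 3.
A valid 3-coloring: color 1: [6]; color 2: [8, 12, 14, 16, 17, 18]; color 3: [4, 5, 7, 13, 19, 24].

χ(G) = 3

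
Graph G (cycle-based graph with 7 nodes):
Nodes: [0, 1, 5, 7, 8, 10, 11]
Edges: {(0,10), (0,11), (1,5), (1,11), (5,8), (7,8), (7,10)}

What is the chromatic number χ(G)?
Clique number ω(G) = 2 (lower bound: χ ≥ ω).
Odd cycle [10, 0, 11, 1, 5, 8, 7] needs 3 colors (χ ≥ 3).
The coloring below uses 3 colors, so χ(G) = 3.
A valid 3-coloring: color 1: [8, 10, 11]; color 2: [0, 1, 7]; color 3: [5].

χ(G) = 3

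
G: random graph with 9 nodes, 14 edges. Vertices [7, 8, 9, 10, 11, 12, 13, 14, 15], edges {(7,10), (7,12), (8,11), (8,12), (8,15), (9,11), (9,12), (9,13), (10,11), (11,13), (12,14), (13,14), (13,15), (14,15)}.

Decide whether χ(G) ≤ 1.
The clique on vertices [9, 11, 13] has size 3 > 1, so it alone needs 3 colors.

No, G is not 1-colorable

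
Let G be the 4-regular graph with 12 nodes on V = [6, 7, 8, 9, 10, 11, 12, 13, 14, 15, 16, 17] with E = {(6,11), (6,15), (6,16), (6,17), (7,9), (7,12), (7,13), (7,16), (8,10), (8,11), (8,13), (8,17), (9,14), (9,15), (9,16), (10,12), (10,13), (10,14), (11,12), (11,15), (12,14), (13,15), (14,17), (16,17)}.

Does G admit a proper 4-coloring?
A valid 4-coloring: color 1: [8, 14, 15, 16]; color 2: [6, 9, 12, 13]; color 3: [7, 10, 11, 17].
(χ(G) = 3 ≤ 4.)

Yes, G is 4-colorable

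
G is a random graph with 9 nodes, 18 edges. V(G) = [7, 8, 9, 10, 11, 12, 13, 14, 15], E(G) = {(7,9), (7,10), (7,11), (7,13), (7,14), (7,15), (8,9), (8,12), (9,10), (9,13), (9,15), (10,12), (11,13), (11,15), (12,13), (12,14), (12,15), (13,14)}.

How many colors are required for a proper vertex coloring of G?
Clique number ω(G) = 3 (lower bound: χ ≥ ω).
The clique on [12, 13, 14] has size 3, forcing χ ≥ 3, and the coloring below uses 3 colors, so χ(G) = 3.
A valid 3-coloring: color 1: [7, 12]; color 2: [8, 10, 13, 15]; color 3: [9, 11, 14].

χ(G) = 3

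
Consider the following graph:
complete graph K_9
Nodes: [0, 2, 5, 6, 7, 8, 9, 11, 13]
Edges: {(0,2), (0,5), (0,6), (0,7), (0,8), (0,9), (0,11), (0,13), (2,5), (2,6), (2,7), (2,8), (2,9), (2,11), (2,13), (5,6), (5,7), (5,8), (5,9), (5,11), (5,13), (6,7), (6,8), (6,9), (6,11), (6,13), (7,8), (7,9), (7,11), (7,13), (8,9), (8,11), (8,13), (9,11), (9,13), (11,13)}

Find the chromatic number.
Clique number ω(G) = 9 (lower bound: χ ≥ ω).
The clique on [0, 2, 5, 6, 7, 8, 9, 11, 13] has size 9, forcing χ ≥ 9, and the coloring below uses 9 colors, so χ(G) = 9.
A valid 9-coloring: color 1: [8]; color 2: [2]; color 3: [7]; color 4: [0]; color 5: [9]; color 6: [5]; color 7: [13]; color 8: [6]; color 9: [11].

χ(G) = 9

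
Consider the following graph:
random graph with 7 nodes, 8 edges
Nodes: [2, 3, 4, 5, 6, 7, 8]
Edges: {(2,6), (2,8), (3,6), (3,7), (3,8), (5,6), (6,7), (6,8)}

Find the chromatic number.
χ(G) = 3

Clique number ω(G) = 3 (lower bound: χ ≥ ω).
The clique on [2, 6, 8] has size 3, forcing χ ≥ 3, and the coloring below uses 3 colors, so χ(G) = 3.
A valid 3-coloring: color 1: [4, 6]; color 2: [5, 7, 8]; color 3: [2, 3].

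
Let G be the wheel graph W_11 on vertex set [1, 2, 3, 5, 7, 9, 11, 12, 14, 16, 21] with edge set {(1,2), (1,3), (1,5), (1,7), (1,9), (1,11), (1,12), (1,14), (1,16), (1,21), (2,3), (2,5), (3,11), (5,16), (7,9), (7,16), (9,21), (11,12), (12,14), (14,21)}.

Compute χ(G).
Clique number ω(G) = 3 (lower bound: χ ≥ ω).
The clique on [1, 2, 3] has size 3, forcing χ ≥ 3, and the coloring below uses 3 colors, so χ(G) = 3.
A valid 3-coloring: color 1: [1]; color 2: [3, 5, 7, 12, 21]; color 3: [2, 9, 11, 14, 16].

χ(G) = 3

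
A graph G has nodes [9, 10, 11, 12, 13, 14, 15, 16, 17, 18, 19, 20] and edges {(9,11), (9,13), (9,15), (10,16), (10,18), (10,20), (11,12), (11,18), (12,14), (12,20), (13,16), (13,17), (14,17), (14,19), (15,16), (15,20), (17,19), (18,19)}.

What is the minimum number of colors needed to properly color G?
χ(G) = 3

Clique number ω(G) = 3 (lower bound: χ ≥ ω).
The clique on [14, 17, 19] has size 3, forcing χ ≥ 3, and the coloring below uses 3 colors, so χ(G) = 3.
A valid 3-coloring: color 1: [10, 11, 13, 15, 19]; color 2: [9, 14, 16, 18, 20]; color 3: [12, 17].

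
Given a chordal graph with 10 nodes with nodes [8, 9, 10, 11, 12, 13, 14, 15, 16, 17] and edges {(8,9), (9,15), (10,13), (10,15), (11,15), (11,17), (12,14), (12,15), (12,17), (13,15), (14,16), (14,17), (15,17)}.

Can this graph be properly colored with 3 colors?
A valid 3-coloring: color 1: [8, 14, 15]; color 2: [9, 10, 16, 17]; color 3: [11, 12, 13].
(χ(G) = 3 ≤ 3.)

Yes, G is 3-colorable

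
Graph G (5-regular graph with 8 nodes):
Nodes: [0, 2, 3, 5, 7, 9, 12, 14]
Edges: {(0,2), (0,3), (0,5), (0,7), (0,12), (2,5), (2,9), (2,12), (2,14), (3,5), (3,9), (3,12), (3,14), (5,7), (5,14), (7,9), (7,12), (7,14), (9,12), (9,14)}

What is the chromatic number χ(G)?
Clique number ω(G) = 3 (lower bound: χ ≥ ω).
Odd cycle [5, 0, 12, 9, 14] needs 3 colors (χ ≥ 3).
Vertex 2 is adjacent to every vertex of [0, 5, 9, 12, 14], which already need 3 colors among themselves, so 2 needs a new color (χ ≥ 4).
The coloring below uses 4 colors, so χ(G) = 4.
A valid 4-coloring: color 1: [0, 9]; color 2: [12, 14]; color 3: [2, 3, 7]; color 4: [5].

χ(G) = 4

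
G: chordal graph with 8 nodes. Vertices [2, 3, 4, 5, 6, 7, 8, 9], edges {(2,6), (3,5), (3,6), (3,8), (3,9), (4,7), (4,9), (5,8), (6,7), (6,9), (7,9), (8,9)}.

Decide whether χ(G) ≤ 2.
No, G is not 2-colorable

The clique on vertices [3, 8, 9] has size 3 > 2, so it alone needs 3 colors.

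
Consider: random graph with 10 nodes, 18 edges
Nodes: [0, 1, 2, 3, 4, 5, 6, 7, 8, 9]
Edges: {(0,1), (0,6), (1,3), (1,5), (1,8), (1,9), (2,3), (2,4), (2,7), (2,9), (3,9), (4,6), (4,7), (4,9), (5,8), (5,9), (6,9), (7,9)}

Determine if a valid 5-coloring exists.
Yes, G is 5-colorable

A valid 5-coloring: color 1: [0, 8, 9]; color 2: [1, 2, 6]; color 3: [3, 4, 5]; color 4: [7].
(χ(G) = 4 ≤ 5.)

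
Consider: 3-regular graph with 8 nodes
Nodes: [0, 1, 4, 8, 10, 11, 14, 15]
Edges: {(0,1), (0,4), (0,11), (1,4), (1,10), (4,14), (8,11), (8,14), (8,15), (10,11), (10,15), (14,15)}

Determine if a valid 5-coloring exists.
Yes, G is 5-colorable

A valid 5-coloring: color 1: [0, 10, 14]; color 2: [4, 11, 15]; color 3: [1, 8].
(χ(G) = 3 ≤ 5.)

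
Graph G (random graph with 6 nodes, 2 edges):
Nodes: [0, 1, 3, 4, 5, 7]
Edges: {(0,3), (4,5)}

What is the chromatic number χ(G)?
χ(G) = 2

Clique number ω(G) = 2 (lower bound: χ ≥ ω).
The graph is bipartite (no odd cycle), so 2 colors suffice: χ(G) = 2.
A valid 2-coloring: color 1: [1, 3, 4, 7]; color 2: [0, 5].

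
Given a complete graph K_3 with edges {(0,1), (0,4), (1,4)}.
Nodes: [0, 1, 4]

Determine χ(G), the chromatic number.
Clique number ω(G) = 3 (lower bound: χ ≥ ω).
The clique on [0, 1, 4] has size 3, forcing χ ≥ 3, and the coloring below uses 3 colors, so χ(G) = 3.
A valid 3-coloring: color 1: [0]; color 2: [1]; color 3: [4].

χ(G) = 3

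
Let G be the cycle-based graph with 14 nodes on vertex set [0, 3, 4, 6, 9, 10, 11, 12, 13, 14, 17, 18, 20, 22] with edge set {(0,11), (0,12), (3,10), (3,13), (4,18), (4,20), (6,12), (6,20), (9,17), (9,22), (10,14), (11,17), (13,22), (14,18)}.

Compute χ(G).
Clique number ω(G) = 2 (lower bound: χ ≥ ω).
The graph is bipartite (no odd cycle), so 2 colors suffice: χ(G) = 2.
A valid 2-coloring: color 1: [9, 10, 11, 12, 13, 18, 20]; color 2: [0, 3, 4, 6, 14, 17, 22].

χ(G) = 2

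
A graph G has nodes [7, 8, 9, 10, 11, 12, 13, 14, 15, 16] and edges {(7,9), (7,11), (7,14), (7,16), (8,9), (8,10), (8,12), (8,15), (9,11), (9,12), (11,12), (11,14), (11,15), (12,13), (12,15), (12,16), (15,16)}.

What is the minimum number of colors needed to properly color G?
Clique number ω(G) = 3 (lower bound: χ ≥ ω).
The clique on [8, 9, 12] has size 3, forcing χ ≥ 3, and the coloring below uses 3 colors, so χ(G) = 3.
A valid 3-coloring: color 1: [7, 10, 12]; color 2: [8, 11, 13, 16]; color 3: [9, 14, 15].

χ(G) = 3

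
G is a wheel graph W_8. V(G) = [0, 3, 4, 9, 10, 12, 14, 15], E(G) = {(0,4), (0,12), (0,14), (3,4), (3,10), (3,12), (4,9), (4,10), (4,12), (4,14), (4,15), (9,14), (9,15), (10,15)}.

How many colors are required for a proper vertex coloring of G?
χ(G) = 4

Clique number ω(G) = 3 (lower bound: χ ≥ ω).
Odd cycle [9, 14, 0, 12, 3, 10, 15] needs 3 colors (χ ≥ 3).
Vertex 4 is adjacent to every vertex of [0, 3, 9, 10, 12, 14, 15], which already need 3 colors among themselves, so 4 needs a new color (χ ≥ 4).
The coloring below uses 4 colors, so χ(G) = 4.
A valid 4-coloring: color 1: [4]; color 2: [0, 9, 10]; color 3: [12, 14, 15]; color 4: [3].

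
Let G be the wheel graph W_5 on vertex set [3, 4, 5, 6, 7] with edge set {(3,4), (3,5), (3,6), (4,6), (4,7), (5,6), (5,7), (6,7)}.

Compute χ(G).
Clique number ω(G) = 3 (lower bound: χ ≥ ω).
The clique on [3, 4, 6] has size 3, forcing χ ≥ 3, and the coloring below uses 3 colors, so χ(G) = 3.
A valid 3-coloring: color 1: [6]; color 2: [3, 7]; color 3: [4, 5].

χ(G) = 3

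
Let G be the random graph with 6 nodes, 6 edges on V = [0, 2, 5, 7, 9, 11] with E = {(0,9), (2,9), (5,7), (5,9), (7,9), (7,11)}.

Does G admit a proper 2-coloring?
The clique on vertices [5, 7, 9] has size 3 > 2, so it alone needs 3 colors.

No, G is not 2-colorable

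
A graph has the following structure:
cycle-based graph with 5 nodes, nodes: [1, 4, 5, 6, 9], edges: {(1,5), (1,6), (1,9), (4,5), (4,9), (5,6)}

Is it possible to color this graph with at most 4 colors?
A valid 4-coloring: color 1: [1, 4]; color 2: [5, 9]; color 3: [6].
(χ(G) = 3 ≤ 4.)

Yes, G is 4-colorable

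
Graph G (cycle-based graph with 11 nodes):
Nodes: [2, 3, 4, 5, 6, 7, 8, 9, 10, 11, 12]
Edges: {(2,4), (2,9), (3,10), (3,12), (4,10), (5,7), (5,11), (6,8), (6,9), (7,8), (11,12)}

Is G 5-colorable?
Yes, G is 5-colorable

A valid 5-coloring: color 1: [2, 6, 7, 10, 11]; color 2: [4, 5, 8, 9, 12]; color 3: [3].
(χ(G) = 3 ≤ 5.)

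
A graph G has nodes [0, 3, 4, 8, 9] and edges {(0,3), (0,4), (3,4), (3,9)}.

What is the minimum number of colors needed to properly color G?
Clique number ω(G) = 3 (lower bound: χ ≥ ω).
The clique on [0, 3, 4] has size 3, forcing χ ≥ 3, and the coloring below uses 3 colors, so χ(G) = 3.
A valid 3-coloring: color 1: [3, 8]; color 2: [4, 9]; color 3: [0].

χ(G) = 3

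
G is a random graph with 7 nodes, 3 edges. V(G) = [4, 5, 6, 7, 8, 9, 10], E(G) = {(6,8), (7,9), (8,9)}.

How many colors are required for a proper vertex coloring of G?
χ(G) = 2

Clique number ω(G) = 2 (lower bound: χ ≥ ω).
The graph is bipartite (no odd cycle), so 2 colors suffice: χ(G) = 2.
A valid 2-coloring: color 1: [4, 5, 7, 8, 10]; color 2: [6, 9].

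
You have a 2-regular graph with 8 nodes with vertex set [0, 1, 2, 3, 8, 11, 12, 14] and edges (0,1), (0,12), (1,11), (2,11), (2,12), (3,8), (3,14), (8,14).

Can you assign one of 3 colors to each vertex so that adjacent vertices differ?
A valid 3-coloring: color 1: [0, 2, 3]; color 2: [11, 12, 14]; color 3: [1, 8].
(χ(G) = 3 ≤ 3.)

Yes, G is 3-colorable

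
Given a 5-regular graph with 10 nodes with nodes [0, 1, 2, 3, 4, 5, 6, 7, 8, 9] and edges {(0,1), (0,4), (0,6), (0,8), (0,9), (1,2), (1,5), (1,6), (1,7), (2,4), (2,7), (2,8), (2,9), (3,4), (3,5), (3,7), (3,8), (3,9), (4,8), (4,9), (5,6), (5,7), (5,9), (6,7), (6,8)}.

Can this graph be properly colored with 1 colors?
No, G is not 1-colorable

The clique on vertices [1, 5, 6, 7] has size 4 > 1, so it alone needs 4 colors.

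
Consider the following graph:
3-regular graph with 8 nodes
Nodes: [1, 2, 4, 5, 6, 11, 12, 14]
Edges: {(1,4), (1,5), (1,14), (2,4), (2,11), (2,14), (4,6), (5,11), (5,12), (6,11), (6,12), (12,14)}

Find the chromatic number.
Clique number ω(G) = 2 (lower bound: χ ≥ ω).
Odd cycle [11, 2, 4, 1, 5] needs 3 colors (χ ≥ 3).
The coloring below uses 3 colors, so χ(G) = 3.
A valid 3-coloring: color 1: [1, 2, 6]; color 2: [4, 5, 14]; color 3: [11, 12].

χ(G) = 3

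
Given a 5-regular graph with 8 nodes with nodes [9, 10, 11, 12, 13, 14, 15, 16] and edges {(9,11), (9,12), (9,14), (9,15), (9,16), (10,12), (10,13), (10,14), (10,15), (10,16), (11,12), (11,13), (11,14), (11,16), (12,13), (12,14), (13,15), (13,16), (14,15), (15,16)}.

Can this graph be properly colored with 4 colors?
A valid 4-coloring: color 1: [12, 16]; color 2: [11, 15]; color 3: [13, 14]; color 4: [9, 10].
(χ(G) = 4 ≤ 4.)

Yes, G is 4-colorable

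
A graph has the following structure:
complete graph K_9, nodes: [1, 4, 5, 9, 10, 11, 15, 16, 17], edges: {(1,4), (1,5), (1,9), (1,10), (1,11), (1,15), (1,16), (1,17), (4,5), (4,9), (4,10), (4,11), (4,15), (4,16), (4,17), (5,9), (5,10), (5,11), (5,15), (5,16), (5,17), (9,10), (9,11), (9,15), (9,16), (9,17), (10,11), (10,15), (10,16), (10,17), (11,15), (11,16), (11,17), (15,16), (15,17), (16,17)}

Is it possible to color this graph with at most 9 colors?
A valid 9-coloring: color 1: [17]; color 2: [9]; color 3: [11]; color 4: [16]; color 5: [10]; color 6: [1]; color 7: [4]; color 8: [5]; color 9: [15].
(χ(G) = 9 ≤ 9.)

Yes, G is 9-colorable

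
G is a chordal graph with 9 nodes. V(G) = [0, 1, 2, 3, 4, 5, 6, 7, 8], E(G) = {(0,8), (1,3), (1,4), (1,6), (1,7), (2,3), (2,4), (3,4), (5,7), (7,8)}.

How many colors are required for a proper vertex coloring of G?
χ(G) = 3

Clique number ω(G) = 3 (lower bound: χ ≥ ω).
The clique on [1, 3, 4] has size 3, forcing χ ≥ 3, and the coloring below uses 3 colors, so χ(G) = 3.
A valid 3-coloring: color 1: [1, 2, 5, 8]; color 2: [0, 4, 6, 7]; color 3: [3].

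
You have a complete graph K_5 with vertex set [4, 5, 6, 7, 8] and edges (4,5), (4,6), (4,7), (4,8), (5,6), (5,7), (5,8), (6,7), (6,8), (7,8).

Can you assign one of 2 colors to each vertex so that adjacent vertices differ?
The clique on vertices [4, 5, 6, 7, 8] has size 5 > 2, so it alone needs 5 colors.

No, G is not 2-colorable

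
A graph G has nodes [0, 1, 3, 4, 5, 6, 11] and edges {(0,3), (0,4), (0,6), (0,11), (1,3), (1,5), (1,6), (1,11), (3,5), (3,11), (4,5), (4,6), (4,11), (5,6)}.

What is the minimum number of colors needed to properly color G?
Clique number ω(G) = 3 (lower bound: χ ≥ ω).
Suppose a proper 3-coloring c exists. The clique [0, 3, 11] takes 3 distinct colors; by symmetry let c(0) = 1, c(3) = 2, c(11) = 3.
- Vertex 1: neighbors [3, 11] already have colors [2, 3] ⇒ c(1) = 1.
- Vertex 4: neighbors [0, 11] already have colors [1, 3] ⇒ c(4) = 2.
- Vertex 5: neighbors [1, 3] already have colors [1, 2] ⇒ c(5) = 3.
- Vertex 6: neighbors [0, 4, 5] already have colors [1, 2, 3] — all 3 colors blocked. Contradiction.
The forced assignments end in a contradiction, so G has no proper 3-coloring (χ ≥ 4).
The coloring below uses 4 colors, so χ(G) = 4.
A valid 4-coloring: color 1: [5, 11]; color 2: [1, 4]; color 3: [3, 6]; color 4: [0].

χ(G) = 4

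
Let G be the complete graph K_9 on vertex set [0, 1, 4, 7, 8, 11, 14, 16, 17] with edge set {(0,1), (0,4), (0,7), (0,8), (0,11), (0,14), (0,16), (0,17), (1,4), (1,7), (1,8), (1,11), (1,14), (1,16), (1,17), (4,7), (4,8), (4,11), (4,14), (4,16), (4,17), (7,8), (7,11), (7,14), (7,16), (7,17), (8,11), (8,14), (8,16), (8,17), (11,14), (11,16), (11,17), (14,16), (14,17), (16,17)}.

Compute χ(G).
Clique number ω(G) = 9 (lower bound: χ ≥ ω).
The clique on [0, 1, 4, 7, 8, 11, 14, 16, 17] has size 9, forcing χ ≥ 9, and the coloring below uses 9 colors, so χ(G) = 9.
A valid 9-coloring: color 1: [4]; color 2: [11]; color 3: [7]; color 4: [8]; color 5: [14]; color 6: [0]; color 7: [17]; color 8: [1]; color 9: [16].

χ(G) = 9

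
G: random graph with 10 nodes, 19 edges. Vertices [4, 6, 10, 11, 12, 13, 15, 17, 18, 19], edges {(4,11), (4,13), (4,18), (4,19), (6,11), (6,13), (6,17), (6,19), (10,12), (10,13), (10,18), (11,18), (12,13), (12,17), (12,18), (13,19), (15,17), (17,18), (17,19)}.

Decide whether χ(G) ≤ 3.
No, G is not 3-colorable

Suppose a proper 3-coloring c exists. The clique [4, 11, 18] takes 3 distinct colors; by symmetry let c(4) = 1, c(11) = 2, c(18) = 3.
- Vertex 13: neighbors [4] already have colors [1]; try each remaining color.
- Case c(13) = 2:
  - Vertex 12: neighbors [13, 18] already have colors [2, 3] ⇒ c(12) = 1.
  - Vertex 10: neighbors [12, 13, 18] already have colors [1, 2, 3] — all 3 colors blocked. Contradiction.
- Case c(13) = 3:
  - Vertex 6: neighbors [11, 13] already have colors [2, 3] ⇒ c(6) = 1.
  - Vertex 17: neighbors [6, 18] already have colors [1, 3] ⇒ c(17) = 2.
  - Vertex 19: neighbors [4, 17, 13] already have colors [1, 2, 3] — all 3 colors blocked. Contradiction.
Every case ends in a contradiction, so G has no proper 3-coloring (χ ≥ 4).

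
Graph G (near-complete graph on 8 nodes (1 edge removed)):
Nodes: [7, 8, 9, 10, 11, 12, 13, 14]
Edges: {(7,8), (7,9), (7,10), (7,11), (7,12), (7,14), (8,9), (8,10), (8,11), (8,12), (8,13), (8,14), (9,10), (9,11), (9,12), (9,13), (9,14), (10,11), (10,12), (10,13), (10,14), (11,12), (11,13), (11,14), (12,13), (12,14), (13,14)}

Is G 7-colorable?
A valid 7-coloring: color 1: [12]; color 2: [11]; color 3: [9]; color 4: [10]; color 5: [14]; color 6: [8]; color 7: [7, 13].
(χ(G) = 7 ≤ 7.)

Yes, G is 7-colorable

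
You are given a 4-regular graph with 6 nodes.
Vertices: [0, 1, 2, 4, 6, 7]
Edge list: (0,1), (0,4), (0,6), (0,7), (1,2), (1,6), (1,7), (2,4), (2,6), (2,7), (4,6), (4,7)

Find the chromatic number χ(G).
Clique number ω(G) = 3 (lower bound: χ ≥ ω).
The clique on [0, 1, 6] has size 3, forcing χ ≥ 3, and the coloring below uses 3 colors, so χ(G) = 3.
A valid 3-coloring: color 1: [0, 2]; color 2: [1, 4]; color 3: [6, 7].

χ(G) = 3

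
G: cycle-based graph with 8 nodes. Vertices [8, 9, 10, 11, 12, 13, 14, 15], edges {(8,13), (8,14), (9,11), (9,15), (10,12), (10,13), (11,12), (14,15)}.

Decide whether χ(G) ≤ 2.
A valid 2-coloring: color 1: [9, 12, 13, 14]; color 2: [8, 10, 11, 15].
(χ(G) = 2 ≤ 2.)

Yes, G is 2-colorable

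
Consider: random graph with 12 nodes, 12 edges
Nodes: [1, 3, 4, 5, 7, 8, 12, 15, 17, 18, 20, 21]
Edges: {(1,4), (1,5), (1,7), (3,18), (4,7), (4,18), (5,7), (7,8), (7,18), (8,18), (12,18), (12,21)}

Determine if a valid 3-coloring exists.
A valid 3-coloring: color 1: [3, 7, 12, 15, 17, 20]; color 2: [1, 18, 21]; color 3: [4, 5, 8].
(χ(G) = 3 ≤ 3.)

Yes, G is 3-colorable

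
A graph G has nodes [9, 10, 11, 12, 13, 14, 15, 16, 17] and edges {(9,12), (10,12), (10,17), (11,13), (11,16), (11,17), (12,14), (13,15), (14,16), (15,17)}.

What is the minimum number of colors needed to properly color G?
Clique number ω(G) = 2 (lower bound: χ ≥ ω).
The graph is bipartite (no odd cycle), so 2 colors suffice: χ(G) = 2.
A valid 2-coloring: color 1: [12, 13, 16, 17]; color 2: [9, 10, 11, 14, 15].

χ(G) = 2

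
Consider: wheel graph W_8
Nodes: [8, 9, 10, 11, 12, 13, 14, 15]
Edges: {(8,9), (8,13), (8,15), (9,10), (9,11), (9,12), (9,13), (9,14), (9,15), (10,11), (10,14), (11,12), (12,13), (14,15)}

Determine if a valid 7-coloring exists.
Yes, G is 7-colorable

A valid 7-coloring: color 1: [9]; color 2: [11, 13, 15]; color 3: [8, 10, 12]; color 4: [14].
(χ(G) = 4 ≤ 7.)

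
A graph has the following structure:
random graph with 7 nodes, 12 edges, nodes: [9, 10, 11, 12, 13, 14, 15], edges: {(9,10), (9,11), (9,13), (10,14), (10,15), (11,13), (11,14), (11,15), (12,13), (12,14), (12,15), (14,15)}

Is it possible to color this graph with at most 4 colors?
A valid 4-coloring: color 1: [13, 15]; color 2: [9, 14]; color 3: [10, 11, 12].
(χ(G) = 3 ≤ 4.)

Yes, G is 4-colorable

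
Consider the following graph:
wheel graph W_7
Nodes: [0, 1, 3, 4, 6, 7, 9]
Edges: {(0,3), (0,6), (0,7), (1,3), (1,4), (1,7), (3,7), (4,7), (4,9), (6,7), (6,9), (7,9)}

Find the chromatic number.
χ(G) = 3

Clique number ω(G) = 3 (lower bound: χ ≥ ω).
The clique on [0, 3, 7] has size 3, forcing χ ≥ 3, and the coloring below uses 3 colors, so χ(G) = 3.
A valid 3-coloring: color 1: [7]; color 2: [3, 4, 6]; color 3: [0, 1, 9].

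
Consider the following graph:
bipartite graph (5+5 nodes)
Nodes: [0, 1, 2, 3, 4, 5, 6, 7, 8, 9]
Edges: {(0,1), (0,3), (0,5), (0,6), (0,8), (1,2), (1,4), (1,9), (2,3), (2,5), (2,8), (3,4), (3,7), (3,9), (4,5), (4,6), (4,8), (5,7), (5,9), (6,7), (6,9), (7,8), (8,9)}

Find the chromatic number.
Clique number ω(G) = 2 (lower bound: χ ≥ ω).
The graph is bipartite (no odd cycle), so 2 colors suffice: χ(G) = 2.
A valid 2-coloring: color 1: [1, 3, 5, 6, 8]; color 2: [0, 2, 4, 7, 9].

χ(G) = 2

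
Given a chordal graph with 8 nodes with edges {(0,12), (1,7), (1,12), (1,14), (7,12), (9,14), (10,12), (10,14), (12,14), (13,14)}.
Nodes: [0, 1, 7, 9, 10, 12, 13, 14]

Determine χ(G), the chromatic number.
Clique number ω(G) = 3 (lower bound: χ ≥ ω).
The clique on [1, 12, 14] has size 3, forcing χ ≥ 3, and the coloring below uses 3 colors, so χ(G) = 3.
A valid 3-coloring: color 1: [9, 12, 13]; color 2: [0, 7, 14]; color 3: [1, 10].

χ(G) = 3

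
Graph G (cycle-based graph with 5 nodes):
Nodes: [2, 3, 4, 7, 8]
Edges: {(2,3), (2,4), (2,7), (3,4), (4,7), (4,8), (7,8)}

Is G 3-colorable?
Yes, G is 3-colorable

A valid 3-coloring: color 1: [4]; color 2: [3, 7]; color 3: [2, 8].
(χ(G) = 3 ≤ 3.)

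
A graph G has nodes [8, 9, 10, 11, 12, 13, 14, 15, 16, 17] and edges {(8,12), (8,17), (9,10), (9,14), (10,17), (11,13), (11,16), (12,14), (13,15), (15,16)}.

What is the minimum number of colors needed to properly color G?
Clique number ω(G) = 2 (lower bound: χ ≥ ω).
The graph is bipartite (no odd cycle), so 2 colors suffice: χ(G) = 2.
A valid 2-coloring: color 1: [9, 12, 13, 16, 17]; color 2: [8, 10, 11, 14, 15].

χ(G) = 2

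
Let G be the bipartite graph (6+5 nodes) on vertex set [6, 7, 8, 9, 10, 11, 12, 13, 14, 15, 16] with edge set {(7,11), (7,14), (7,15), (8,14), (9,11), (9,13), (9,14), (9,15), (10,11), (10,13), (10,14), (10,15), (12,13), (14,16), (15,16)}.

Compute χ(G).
Clique number ω(G) = 2 (lower bound: χ ≥ ω).
The graph is bipartite (no odd cycle), so 2 colors suffice: χ(G) = 2.
A valid 2-coloring: color 1: [6, 11, 13, 14, 15]; color 2: [7, 8, 9, 10, 12, 16].

χ(G) = 2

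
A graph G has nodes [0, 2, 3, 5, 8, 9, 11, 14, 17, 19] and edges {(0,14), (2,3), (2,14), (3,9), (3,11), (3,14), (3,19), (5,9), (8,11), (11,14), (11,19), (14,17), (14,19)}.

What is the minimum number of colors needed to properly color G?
χ(G) = 4

Clique number ω(G) = 4 (lower bound: χ ≥ ω).
The clique on [3, 11, 14, 19] has size 4, forcing χ ≥ 4, and the coloring below uses 4 colors, so χ(G) = 4.
A valid 4-coloring: color 1: [8, 9, 14]; color 2: [0, 3, 5, 17]; color 3: [2, 11]; color 4: [19].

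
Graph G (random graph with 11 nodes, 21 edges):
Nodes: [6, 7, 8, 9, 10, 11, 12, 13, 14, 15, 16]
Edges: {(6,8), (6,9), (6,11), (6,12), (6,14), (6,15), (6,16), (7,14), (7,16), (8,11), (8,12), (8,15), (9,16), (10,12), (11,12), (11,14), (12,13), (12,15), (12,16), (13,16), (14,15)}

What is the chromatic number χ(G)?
χ(G) = 4

Clique number ω(G) = 4 (lower bound: χ ≥ ω).
The clique on [6, 8, 11, 12] has size 4, forcing χ ≥ 4, and the coloring below uses 4 colors, so χ(G) = 4.
A valid 4-coloring: color 1: [6, 7, 10, 13]; color 2: [9, 12, 14]; color 3: [11, 15, 16]; color 4: [8].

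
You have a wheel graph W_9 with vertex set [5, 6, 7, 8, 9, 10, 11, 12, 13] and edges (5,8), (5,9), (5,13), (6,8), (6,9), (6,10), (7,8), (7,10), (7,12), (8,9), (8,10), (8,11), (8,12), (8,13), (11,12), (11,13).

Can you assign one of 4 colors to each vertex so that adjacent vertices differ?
Yes, G is 4-colorable

A valid 4-coloring: color 1: [8]; color 2: [9, 10, 12, 13]; color 3: [5, 6, 7, 11].
(χ(G) = 3 ≤ 4.)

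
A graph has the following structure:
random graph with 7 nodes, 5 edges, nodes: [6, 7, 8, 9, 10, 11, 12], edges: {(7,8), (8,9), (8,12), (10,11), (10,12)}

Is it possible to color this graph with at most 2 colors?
A valid 2-coloring: color 1: [6, 8, 10]; color 2: [7, 9, 11, 12].
(χ(G) = 2 ≤ 2.)

Yes, G is 2-colorable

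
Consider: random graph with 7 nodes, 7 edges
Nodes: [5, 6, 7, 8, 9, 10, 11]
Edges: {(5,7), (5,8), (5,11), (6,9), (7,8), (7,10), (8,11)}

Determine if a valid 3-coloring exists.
Yes, G is 3-colorable

A valid 3-coloring: color 1: [5, 6, 10]; color 2: [7, 9, 11]; color 3: [8].
(χ(G) = 3 ≤ 3.)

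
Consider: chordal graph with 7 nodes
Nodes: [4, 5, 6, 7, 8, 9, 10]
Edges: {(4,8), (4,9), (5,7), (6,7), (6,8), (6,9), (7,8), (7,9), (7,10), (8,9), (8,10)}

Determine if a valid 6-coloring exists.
A valid 6-coloring: color 1: [4, 7]; color 2: [5, 8]; color 3: [9, 10]; color 4: [6].
(χ(G) = 4 ≤ 6.)

Yes, G is 6-colorable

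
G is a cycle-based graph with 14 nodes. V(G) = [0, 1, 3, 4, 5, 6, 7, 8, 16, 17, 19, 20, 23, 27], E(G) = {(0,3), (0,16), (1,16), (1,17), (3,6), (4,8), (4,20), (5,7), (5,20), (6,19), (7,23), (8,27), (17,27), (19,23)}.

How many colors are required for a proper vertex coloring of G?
Clique number ω(G) = 2 (lower bound: χ ≥ ω).
The graph is bipartite (no odd cycle), so 2 colors suffice: χ(G) = 2.
A valid 2-coloring: color 1: [3, 7, 8, 16, 17, 19, 20]; color 2: [0, 1, 4, 5, 6, 23, 27].

χ(G) = 2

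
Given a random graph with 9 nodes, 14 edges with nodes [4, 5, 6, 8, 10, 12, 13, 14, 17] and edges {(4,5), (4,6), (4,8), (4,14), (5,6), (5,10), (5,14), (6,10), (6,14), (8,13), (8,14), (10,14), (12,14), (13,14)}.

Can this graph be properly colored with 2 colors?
The clique on vertices [5, 6, 10, 14] has size 4 > 2, so it alone needs 4 colors.

No, G is not 2-colorable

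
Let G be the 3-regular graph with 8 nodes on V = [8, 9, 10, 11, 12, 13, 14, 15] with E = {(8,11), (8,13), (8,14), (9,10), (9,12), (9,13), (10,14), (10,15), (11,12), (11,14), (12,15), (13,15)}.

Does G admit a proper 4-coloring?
Yes, G is 4-colorable

A valid 4-coloring: color 1: [8, 10, 12]; color 2: [9, 11, 15]; color 3: [13, 14].
(χ(G) = 3 ≤ 4.)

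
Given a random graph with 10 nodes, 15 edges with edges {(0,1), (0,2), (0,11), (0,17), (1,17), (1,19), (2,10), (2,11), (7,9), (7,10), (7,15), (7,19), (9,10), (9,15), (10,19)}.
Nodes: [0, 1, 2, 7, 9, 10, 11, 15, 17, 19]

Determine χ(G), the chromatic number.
Clique number ω(G) = 3 (lower bound: χ ≥ ω).
The clique on [0, 1, 17] has size 3, forcing χ ≥ 3, and the coloring below uses 3 colors, so χ(G) = 3.
A valid 3-coloring: color 1: [0, 9, 19]; color 2: [1, 10, 11, 15]; color 3: [2, 7, 17].

χ(G) = 3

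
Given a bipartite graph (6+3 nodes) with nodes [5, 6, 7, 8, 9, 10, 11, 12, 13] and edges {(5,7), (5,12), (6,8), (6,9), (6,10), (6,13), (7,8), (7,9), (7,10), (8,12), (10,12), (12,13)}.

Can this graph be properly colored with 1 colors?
Edge (5,12) forces its endpoints to differ, so 1 color is not enough.

No, G is not 1-colorable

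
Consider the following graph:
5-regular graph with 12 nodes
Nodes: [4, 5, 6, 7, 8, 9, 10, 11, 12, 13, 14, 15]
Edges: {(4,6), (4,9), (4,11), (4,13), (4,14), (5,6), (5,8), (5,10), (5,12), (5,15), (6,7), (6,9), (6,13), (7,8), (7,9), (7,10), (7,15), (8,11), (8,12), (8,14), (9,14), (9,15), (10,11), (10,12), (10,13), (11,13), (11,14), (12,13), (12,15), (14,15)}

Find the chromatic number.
Clique number ω(G) = 3 (lower bound: χ ≥ ω).
Odd cycle [11, 14, 9, 6, 13] needs 3 colors (χ ≥ 3).
Vertex 4 is adjacent to every vertex of [6, 9, 11, 13, 14], which already need 3 colors among themselves, so 4 needs a new color (χ ≥ 4).
The coloring below uses 4 colors, so χ(G) = 4.
A valid 4-coloring: color 1: [6, 11, 12]; color 2: [4, 8, 10, 15]; color 3: [5, 9, 13]; color 4: [7, 14].

χ(G) = 4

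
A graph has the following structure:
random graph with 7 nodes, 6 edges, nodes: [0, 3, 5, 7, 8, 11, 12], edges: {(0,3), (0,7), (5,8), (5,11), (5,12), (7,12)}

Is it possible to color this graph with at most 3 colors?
Yes, G is 3-colorable

A valid 3-coloring: color 1: [3, 5, 7]; color 2: [0, 8, 11, 12].
(χ(G) = 2 ≤ 3.)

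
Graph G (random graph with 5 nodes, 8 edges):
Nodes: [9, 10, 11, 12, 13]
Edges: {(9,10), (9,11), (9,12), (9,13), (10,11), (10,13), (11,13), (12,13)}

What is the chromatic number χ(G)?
Clique number ω(G) = 4 (lower bound: χ ≥ ω).
The clique on [9, 10, 11, 13] has size 4, forcing χ ≥ 4, and the coloring below uses 4 colors, so χ(G) = 4.
A valid 4-coloring: color 1: [13]; color 2: [9]; color 3: [10, 12]; color 4: [11].

χ(G) = 4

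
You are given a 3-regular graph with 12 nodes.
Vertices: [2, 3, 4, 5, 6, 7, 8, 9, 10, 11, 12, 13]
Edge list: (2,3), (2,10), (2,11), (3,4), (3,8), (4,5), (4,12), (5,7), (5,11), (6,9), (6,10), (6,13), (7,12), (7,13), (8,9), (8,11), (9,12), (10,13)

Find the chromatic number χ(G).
Clique number ω(G) = 3 (lower bound: χ ≥ ω).
The clique on [6, 10, 13] has size 3, forcing χ ≥ 3, and the coloring below uses 3 colors, so χ(G) = 3.
A valid 3-coloring: color 1: [2, 5, 6, 8, 12]; color 2: [3, 7, 9, 10, 11]; color 3: [4, 13].

χ(G) = 3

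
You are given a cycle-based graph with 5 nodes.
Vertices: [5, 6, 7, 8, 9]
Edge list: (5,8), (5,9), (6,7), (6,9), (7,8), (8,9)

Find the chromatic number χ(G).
χ(G) = 3

Clique number ω(G) = 3 (lower bound: χ ≥ ω).
The clique on [5, 8, 9] has size 3, forcing χ ≥ 3, and the coloring below uses 3 colors, so χ(G) = 3.
A valid 3-coloring: color 1: [6, 8]; color 2: [7, 9]; color 3: [5].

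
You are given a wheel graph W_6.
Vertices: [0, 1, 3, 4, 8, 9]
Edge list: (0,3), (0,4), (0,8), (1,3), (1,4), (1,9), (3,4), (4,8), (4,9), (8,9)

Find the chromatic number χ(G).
Clique number ω(G) = 3 (lower bound: χ ≥ ω).
Odd cycle [0, 8, 9, 1, 3] needs 3 colors (χ ≥ 3).
Vertex 4 is adjacent to every vertex of [0, 1, 3, 8, 9], which already need 3 colors among themselves, so 4 needs a new color (χ ≥ 4).
The coloring below uses 4 colors, so χ(G) = 4.
A valid 4-coloring: color 1: [4]; color 2: [0, 1]; color 3: [3, 8]; color 4: [9].

χ(G) = 4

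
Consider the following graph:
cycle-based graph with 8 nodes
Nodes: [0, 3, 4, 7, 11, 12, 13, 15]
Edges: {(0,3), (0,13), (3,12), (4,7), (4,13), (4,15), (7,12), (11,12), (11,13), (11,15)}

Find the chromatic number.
χ(G) = 3

Clique number ω(G) = 2 (lower bound: χ ≥ ω).
Odd cycle [4, 7, 12, 11, 13] needs 3 colors (χ ≥ 3).
The coloring below uses 3 colors, so χ(G) = 3.
A valid 3-coloring: color 1: [0, 4, 11]; color 2: [12, 13, 15]; color 3: [3, 7].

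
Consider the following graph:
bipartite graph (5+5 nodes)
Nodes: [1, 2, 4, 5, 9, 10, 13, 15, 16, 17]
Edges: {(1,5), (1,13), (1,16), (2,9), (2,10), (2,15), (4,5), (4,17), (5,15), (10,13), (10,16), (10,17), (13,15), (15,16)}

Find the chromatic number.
χ(G) = 2

Clique number ω(G) = 2 (lower bound: χ ≥ ω).
The graph is bipartite (no odd cycle), so 2 colors suffice: χ(G) = 2.
A valid 2-coloring: color 1: [1, 4, 9, 10, 15]; color 2: [2, 5, 13, 16, 17].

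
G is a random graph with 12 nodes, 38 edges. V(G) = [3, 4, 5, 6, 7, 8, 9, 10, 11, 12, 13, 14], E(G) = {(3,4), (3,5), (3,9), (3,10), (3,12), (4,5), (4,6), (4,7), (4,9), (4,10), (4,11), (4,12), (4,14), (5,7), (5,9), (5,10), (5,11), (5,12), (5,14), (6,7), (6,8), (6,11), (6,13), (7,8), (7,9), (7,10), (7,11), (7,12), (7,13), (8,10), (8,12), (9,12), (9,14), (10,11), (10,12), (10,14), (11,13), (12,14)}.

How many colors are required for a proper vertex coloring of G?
χ(G) = 5

Clique number ω(G) = 5 (lower bound: χ ≥ ω).
The clique on [3, 4, 5, 9, 12] has size 5, forcing χ ≥ 5, and the coloring below uses 5 colors, so χ(G) = 5.
A valid 5-coloring: color 1: [4, 8, 13]; color 2: [3, 7, 14]; color 3: [11, 12]; color 4: [5, 6]; color 5: [9, 10].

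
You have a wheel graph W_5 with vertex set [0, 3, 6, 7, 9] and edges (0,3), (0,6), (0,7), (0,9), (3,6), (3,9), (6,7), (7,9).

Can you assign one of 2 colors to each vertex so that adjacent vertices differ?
No, G is not 2-colorable

The clique on vertices [0, 3, 9] has size 3 > 2, so it alone needs 3 colors.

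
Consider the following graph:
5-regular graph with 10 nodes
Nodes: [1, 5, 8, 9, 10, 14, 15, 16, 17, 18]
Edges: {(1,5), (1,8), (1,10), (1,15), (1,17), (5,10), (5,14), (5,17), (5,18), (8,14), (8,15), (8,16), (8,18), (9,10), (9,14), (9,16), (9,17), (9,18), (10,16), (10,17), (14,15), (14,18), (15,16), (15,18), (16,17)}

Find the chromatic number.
χ(G) = 4

Clique number ω(G) = 4 (lower bound: χ ≥ ω).
The clique on [1, 5, 10, 17] has size 4, forcing χ ≥ 4, and the coloring below uses 4 colors, so χ(G) = 4.
A valid 4-coloring: color 1: [5, 8, 9]; color 2: [1, 16, 18]; color 3: [10, 14]; color 4: [15, 17].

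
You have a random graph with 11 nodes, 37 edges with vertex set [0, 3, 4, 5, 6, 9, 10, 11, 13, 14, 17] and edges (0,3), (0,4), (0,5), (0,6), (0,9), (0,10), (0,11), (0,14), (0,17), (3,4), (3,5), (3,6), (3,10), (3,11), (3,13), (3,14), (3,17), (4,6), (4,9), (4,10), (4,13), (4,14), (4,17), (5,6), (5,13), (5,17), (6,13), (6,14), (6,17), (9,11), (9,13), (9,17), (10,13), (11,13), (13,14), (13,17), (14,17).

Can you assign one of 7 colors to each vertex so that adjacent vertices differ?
Yes, G is 7-colorable

A valid 7-coloring: color 1: [0, 13]; color 2: [3, 9]; color 3: [4, 5, 11]; color 4: [10, 17]; color 5: [6]; color 6: [14].
(χ(G) = 6 ≤ 7.)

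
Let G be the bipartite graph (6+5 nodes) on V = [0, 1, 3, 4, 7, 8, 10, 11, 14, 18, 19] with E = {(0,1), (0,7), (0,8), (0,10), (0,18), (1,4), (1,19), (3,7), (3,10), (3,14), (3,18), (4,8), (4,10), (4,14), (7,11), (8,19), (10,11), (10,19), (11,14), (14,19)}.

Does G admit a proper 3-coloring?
A valid 3-coloring: color 1: [1, 7, 8, 10, 14, 18]; color 2: [0, 3, 4, 11, 19].
(χ(G) = 2 ≤ 3.)

Yes, G is 3-colorable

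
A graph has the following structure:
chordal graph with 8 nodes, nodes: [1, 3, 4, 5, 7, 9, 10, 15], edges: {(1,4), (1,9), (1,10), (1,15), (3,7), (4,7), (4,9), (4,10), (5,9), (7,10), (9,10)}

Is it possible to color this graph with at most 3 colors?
The clique on vertices [1, 4, 9, 10] has size 4 > 3, so it alone needs 4 colors.

No, G is not 3-colorable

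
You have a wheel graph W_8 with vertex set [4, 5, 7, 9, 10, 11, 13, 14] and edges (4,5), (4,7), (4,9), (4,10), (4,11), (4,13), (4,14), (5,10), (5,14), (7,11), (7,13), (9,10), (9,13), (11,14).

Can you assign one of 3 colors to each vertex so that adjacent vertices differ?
No, G is not 3-colorable

Odd cycle [11, 7, 13, 9, 10, 5, 14] needs 3 colors (χ ≥ 3).
Vertex 4 is adjacent to every vertex of [5, 7, 9, 10, 11, 13, 14], which already need 3 colors among themselves, so 4 needs a new color (χ ≥ 4).
Hence χ(G) ≥ 4 > 3, so no proper 3-coloring exists.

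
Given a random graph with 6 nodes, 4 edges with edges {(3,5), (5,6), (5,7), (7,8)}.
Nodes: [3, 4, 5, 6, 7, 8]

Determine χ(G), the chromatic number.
Clique number ω(G) = 2 (lower bound: χ ≥ ω).
The graph is bipartite (no odd cycle), so 2 colors suffice: χ(G) = 2.
A valid 2-coloring: color 1: [4, 5, 8]; color 2: [3, 6, 7].

χ(G) = 2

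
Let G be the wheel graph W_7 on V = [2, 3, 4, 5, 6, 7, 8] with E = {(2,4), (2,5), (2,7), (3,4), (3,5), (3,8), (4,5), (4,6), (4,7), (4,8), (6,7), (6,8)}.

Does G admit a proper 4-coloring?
Yes, G is 4-colorable

A valid 4-coloring: color 1: [4]; color 2: [5, 7, 8]; color 3: [2, 3, 6].
(χ(G) = 3 ≤ 4.)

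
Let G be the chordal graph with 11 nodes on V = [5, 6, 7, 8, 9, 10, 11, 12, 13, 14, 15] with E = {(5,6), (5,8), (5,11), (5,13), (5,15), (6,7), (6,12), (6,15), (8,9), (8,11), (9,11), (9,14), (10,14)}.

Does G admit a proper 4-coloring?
Yes, G is 4-colorable

A valid 4-coloring: color 1: [5, 7, 9, 10, 12]; color 2: [6, 11, 13, 14]; color 3: [8, 15].
(χ(G) = 3 ≤ 4.)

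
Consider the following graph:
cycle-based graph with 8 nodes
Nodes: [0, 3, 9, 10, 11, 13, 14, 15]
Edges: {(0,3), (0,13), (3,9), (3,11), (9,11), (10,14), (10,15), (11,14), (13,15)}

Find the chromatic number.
Clique number ω(G) = 3 (lower bound: χ ≥ ω).
The clique on [3, 9, 11] has size 3, forcing χ ≥ 3, and the coloring below uses 3 colors, so χ(G) = 3.
A valid 3-coloring: color 1: [0, 10, 11]; color 2: [3, 14, 15]; color 3: [9, 13].

χ(G) = 3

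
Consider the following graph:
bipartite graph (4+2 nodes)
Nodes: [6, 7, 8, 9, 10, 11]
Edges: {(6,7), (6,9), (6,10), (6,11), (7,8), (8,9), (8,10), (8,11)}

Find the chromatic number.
χ(G) = 2

Clique number ω(G) = 2 (lower bound: χ ≥ ω).
The graph is bipartite (no odd cycle), so 2 colors suffice: χ(G) = 2.
A valid 2-coloring: color 1: [6, 8]; color 2: [7, 9, 10, 11].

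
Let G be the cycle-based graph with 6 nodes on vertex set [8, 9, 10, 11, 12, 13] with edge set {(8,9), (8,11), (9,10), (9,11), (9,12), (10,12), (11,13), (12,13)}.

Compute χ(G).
χ(G) = 3

Clique number ω(G) = 3 (lower bound: χ ≥ ω).
The clique on [8, 9, 11] has size 3, forcing χ ≥ 3, and the coloring below uses 3 colors, so χ(G) = 3.
A valid 3-coloring: color 1: [9, 13]; color 2: [11, 12]; color 3: [8, 10].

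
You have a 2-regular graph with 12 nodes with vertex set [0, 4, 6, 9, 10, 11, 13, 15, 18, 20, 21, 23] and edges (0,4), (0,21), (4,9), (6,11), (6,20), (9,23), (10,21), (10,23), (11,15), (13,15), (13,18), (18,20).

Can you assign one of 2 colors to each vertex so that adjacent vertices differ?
Yes, G is 2-colorable

A valid 2-coloring: color 1: [4, 11, 13, 20, 21, 23]; color 2: [0, 6, 9, 10, 15, 18].
(χ(G) = 2 ≤ 2.)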